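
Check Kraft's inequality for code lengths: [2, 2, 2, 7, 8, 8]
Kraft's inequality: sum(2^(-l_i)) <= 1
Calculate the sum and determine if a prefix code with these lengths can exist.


Sum = 2^(-2) + 2^(-2) + 2^(-2) + 2^(-7) + 2^(-8) + 2^(-8)
    = 0.25 + 0.25 + 0.25 + 0.0078125 + 0.00390625 + 0.00390625
    = 196/256 = 0.765625
Since 0.765625 <= 1, Kraft's inequality IS satisfied.
A prefix code with these lengths CAN exist.

Kraft sum = 0.765625. Satisfied.


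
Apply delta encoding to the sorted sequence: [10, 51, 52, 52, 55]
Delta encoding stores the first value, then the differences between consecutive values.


First value: 10
Deltas:
  51 - 10 = 41
  52 - 51 = 1
  52 - 52 = 0
  55 - 52 = 3


Delta encoded: [10, 41, 1, 0, 3]


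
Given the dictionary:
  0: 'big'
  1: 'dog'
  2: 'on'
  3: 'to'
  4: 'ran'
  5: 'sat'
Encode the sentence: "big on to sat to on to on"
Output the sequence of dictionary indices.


Look up each word in the dictionary:
  'big' -> 0
  'on' -> 2
  'to' -> 3
  'sat' -> 5
  'to' -> 3
  'on' -> 2
  'to' -> 3
  'on' -> 2

Encoded: [0, 2, 3, 5, 3, 2, 3, 2]


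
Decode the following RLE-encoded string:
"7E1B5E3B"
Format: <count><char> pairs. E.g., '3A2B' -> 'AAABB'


Expanding each <count><char> pair:
  7E -> 'EEEEEEE'
  1B -> 'B'
  5E -> 'EEEEE'
  3B -> 'BBB'

Decoded = EEEEEEEBEEEEEBBB


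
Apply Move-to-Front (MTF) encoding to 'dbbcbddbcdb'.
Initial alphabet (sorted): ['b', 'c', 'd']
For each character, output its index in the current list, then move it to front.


MTF encoding:
'd': index 2 in ['b', 'c', 'd'] -> ['d', 'b', 'c']
'b': index 1 in ['d', 'b', 'c'] -> ['b', 'd', 'c']
'b': index 0 in ['b', 'd', 'c'] -> ['b', 'd', 'c']
'c': index 2 in ['b', 'd', 'c'] -> ['c', 'b', 'd']
'b': index 1 in ['c', 'b', 'd'] -> ['b', 'c', 'd']
'd': index 2 in ['b', 'c', 'd'] -> ['d', 'b', 'c']
'd': index 0 in ['d', 'b', 'c'] -> ['d', 'b', 'c']
'b': index 1 in ['d', 'b', 'c'] -> ['b', 'd', 'c']
'c': index 2 in ['b', 'd', 'c'] -> ['c', 'b', 'd']
'd': index 2 in ['c', 'b', 'd'] -> ['d', 'c', 'b']
'b': index 2 in ['d', 'c', 'b'] -> ['b', 'd', 'c']


Output: [2, 1, 0, 2, 1, 2, 0, 1, 2, 2, 2]


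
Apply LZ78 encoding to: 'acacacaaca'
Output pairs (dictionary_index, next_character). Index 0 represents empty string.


LZ78 encoding steps:
Dictionary: {0: ''}
Step 1: w='' (idx 0), next='a' -> output (0, 'a'), add 'a' as idx 1
Step 2: w='' (idx 0), next='c' -> output (0, 'c'), add 'c' as idx 2
Step 3: w='a' (idx 1), next='c' -> output (1, 'c'), add 'ac' as idx 3
Step 4: w='ac' (idx 3), next='a' -> output (3, 'a'), add 'aca' as idx 4
Step 5: w='aca' (idx 4), end of input -> output (4, '')


Encoded: [(0, 'a'), (0, 'c'), (1, 'c'), (3, 'a'), (4, '')]


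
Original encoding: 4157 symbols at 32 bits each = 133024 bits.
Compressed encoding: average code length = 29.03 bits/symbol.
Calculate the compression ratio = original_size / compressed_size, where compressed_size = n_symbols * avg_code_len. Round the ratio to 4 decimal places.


original_size = n_symbols * orig_bits = 4157 * 32 = 133024 bits
compressed_size = n_symbols * avg_code_len = 4157 * 29.03 = 120677.71 bits
ratio = original_size / compressed_size = 133024 / 120677.71 = 1.1023

Compression ratio = 1.1023


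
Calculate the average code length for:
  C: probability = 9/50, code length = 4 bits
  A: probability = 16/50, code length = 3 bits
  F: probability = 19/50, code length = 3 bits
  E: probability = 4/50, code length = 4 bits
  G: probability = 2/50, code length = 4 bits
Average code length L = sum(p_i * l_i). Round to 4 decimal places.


Weighted contributions p_i * l_i:
  C: (9/50) * 4 = 36/50
  A: (16/50) * 3 = 48/50
  F: (19/50) * 3 = 57/50
  E: (4/50) * 4 = 16/50
  G: (2/50) * 4 = 8/50
Sum = (36 + 48 + 57 + 16 + 8)/50 = 165/50

L = 165/50 = 3.3000 bits/symbol


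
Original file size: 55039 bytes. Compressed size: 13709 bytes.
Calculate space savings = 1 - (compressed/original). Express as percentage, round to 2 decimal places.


ratio = compressed/original = 13709/55039 = 0.249078
savings = 1 - ratio = 1 - 0.249078 = 0.750922
as a percentage: 0.750922 * 100 = 75.09%

Space savings = 1 - 13709/55039 = 75.09%


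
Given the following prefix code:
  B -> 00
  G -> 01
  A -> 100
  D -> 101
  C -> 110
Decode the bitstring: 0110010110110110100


Decoding step by step:
Bits 01 -> G
Bits 100 -> A
Bits 101 -> D
Bits 101 -> D
Bits 101 -> D
Bits 101 -> D
Bits 00 -> B


Decoded message: GADDDDB


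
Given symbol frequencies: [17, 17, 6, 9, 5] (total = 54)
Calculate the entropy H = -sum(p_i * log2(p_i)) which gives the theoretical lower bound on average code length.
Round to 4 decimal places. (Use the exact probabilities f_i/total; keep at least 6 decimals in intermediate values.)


Per-symbol terms -p_i * log2(p_i) with p_i = f_i/54:
  p = 17/54 = 0.314815: log2(p) = -1.667425, -p*log2(p) = 0.524930
  p = 17/54 = 0.314815: log2(p) = -1.667425, -p*log2(p) = 0.524930
  p = 6/54 = 0.111111: log2(p) = -3.169925, -p*log2(p) = 0.352214
  p = 9/54 = 0.166667: log2(p) = -2.584963, -p*log2(p) = 0.430827
  p = 5/54 = 0.092593: log2(p) = -3.432959, -p*log2(p) = 0.317867
H = 0.524930 + 0.524930 + 0.352214 + 0.430827 + 0.317867 = 2.150768

H = 2.1508 bits/symbol


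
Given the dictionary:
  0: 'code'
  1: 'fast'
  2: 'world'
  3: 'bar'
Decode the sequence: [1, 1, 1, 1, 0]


Look up each index in the dictionary:
  1 -> 'fast'
  1 -> 'fast'
  1 -> 'fast'
  1 -> 'fast'
  0 -> 'code'

Decoded: "fast fast fast fast code"


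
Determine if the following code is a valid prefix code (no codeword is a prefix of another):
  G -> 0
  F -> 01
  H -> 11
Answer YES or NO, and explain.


Checking each pair (does one codeword prefix another?):
  G='0' vs F='01': prefix -- VIOLATION

NO -- this is NOT a valid prefix code. G (0) is a prefix of F (01).


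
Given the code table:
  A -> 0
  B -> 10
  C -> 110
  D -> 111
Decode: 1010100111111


Decoding:
10 -> B
10 -> B
10 -> B
0 -> A
111 -> D
111 -> D


Result: BBBADD


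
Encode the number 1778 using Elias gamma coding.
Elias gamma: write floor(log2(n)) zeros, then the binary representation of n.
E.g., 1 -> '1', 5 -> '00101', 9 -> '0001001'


num_bits = floor(log2(1778)) + 1 = 11
leading_zeros = num_bits - 1 = 10
binary(1778) = 11011110010

Elias gamma(1778) = '0000000000' + '11011110010' = 000000000011011110010 (21 bits)


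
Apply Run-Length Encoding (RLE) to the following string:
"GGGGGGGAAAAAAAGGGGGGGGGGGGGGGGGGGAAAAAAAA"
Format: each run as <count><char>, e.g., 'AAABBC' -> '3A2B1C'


Scanning runs left to right:
  i=0: run of 'G' x 7 -> '7G'
  i=7: run of 'A' x 7 -> '7A'
  i=14: run of 'G' x 19 -> '19G'
  i=33: run of 'A' x 8 -> '8A'

RLE = 7G7A19G8A


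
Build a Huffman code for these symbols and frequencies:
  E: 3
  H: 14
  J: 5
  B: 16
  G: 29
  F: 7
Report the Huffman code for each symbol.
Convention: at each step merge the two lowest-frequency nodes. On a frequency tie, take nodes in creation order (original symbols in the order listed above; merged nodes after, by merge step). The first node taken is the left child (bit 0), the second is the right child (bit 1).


Huffman tree construction:
Step 1: Merge E(3) + J(5) = 8
Step 2: Merge F(7) + (E+J)(8) = 15
Step 3: Merge H(14) + (F+(E+J))(15) = 29
Step 4: Merge B(16) + G(29) = 45
Step 5: Merge (H+(F+(E+J)))(29) + (B+G)(45) = 74
Read each symbol's code off the tree from the root (left child = 0, right child = 1).

Codes:
  E: 0110 (length 4)
  H: 00 (length 2)
  J: 0111 (length 4)
  B: 10 (length 2)
  G: 11 (length 2)
  F: 010 (length 3)
Average code length: 171/74 = 2.3108 bits/symbol


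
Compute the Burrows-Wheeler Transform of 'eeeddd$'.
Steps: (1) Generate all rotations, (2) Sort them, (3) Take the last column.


Rotations (sorted):
  0: $eeeddd -> last char: d
  1: d$eeedd -> last char: d
  2: dd$eeed -> last char: d
  3: ddd$eee -> last char: e
  4: eddd$ee -> last char: e
  5: eeddd$e -> last char: e
  6: eeeddd$ -> last char: $


BWT = dddeee$


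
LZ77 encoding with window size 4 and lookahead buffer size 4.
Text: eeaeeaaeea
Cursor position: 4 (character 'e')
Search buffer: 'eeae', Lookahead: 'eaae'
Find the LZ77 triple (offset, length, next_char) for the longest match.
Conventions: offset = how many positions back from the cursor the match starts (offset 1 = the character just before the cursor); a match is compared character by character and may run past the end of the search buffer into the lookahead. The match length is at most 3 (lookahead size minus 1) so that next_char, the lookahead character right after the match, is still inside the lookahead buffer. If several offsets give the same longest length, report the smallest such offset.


Try each offset into the search buffer:
  offset=1 (pos 3, char 'e'): match length 1
  offset=2 (pos 2, char 'a'): match length 0
  offset=3 (pos 1, char 'e'): match length 2
  offset=4 (pos 0, char 'e'): match length 1
Longest match has length 2 at offset 3.
next_char = character at position 4 + 2 = 6 -> 'a'

Best match: offset=3, length=2 (matching 'ea' starting at position 1)
LZ77 triple: (3, 2, 'a')


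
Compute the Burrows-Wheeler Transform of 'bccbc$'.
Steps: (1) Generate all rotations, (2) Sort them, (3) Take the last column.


Rotations (sorted):
  0: $bccbc -> last char: c
  1: bc$bcc -> last char: c
  2: bccbc$ -> last char: $
  3: c$bccb -> last char: b
  4: cbc$bc -> last char: c
  5: ccbc$b -> last char: b


BWT = cc$bcb


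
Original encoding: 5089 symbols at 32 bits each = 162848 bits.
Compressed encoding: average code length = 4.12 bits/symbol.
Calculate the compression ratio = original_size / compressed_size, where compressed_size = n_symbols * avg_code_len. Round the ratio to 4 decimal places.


original_size = n_symbols * orig_bits = 5089 * 32 = 162848 bits
compressed_size = n_symbols * avg_code_len = 5089 * 4.12 = 20966.68 bits
ratio = original_size / compressed_size = 162848 / 20966.68 = 7.767

Compression ratio = 7.767


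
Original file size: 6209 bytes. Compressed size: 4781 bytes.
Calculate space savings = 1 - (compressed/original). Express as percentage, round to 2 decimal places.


ratio = compressed/original = 4781/6209 = 0.770011
savings = 1 - ratio = 1 - 0.770011 = 0.229989
as a percentage: 0.229989 * 100 = 23.0%

Space savings = 1 - 4781/6209 = 23.0%


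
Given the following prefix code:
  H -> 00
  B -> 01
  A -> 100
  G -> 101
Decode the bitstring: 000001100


Decoding step by step:
Bits 00 -> H
Bits 00 -> H
Bits 01 -> B
Bits 100 -> A


Decoded message: HHBA


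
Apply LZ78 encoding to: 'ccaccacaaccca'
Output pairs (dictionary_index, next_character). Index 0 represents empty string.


LZ78 encoding steps:
Dictionary: {0: ''}
Step 1: w='' (idx 0), next='c' -> output (0, 'c'), add 'c' as idx 1
Step 2: w='c' (idx 1), next='a' -> output (1, 'a'), add 'ca' as idx 2
Step 3: w='c' (idx 1), next='c' -> output (1, 'c'), add 'cc' as idx 3
Step 4: w='' (idx 0), next='a' -> output (0, 'a'), add 'a' as idx 4
Step 5: w='ca' (idx 2), next='a' -> output (2, 'a'), add 'caa' as idx 5
Step 6: w='cc' (idx 3), next='c' -> output (3, 'c'), add 'ccc' as idx 6
Step 7: w='a' (idx 4), end of input -> output (4, '')


Encoded: [(0, 'c'), (1, 'a'), (1, 'c'), (0, 'a'), (2, 'a'), (3, 'c'), (4, '')]


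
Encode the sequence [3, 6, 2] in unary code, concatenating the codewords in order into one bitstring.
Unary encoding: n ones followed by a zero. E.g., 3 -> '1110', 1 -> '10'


Encode each number as n ones followed by a terminating 0:
  3 -> 1110 (4 bits)
  6 -> 1111110 (7 bits)
  2 -> 110 (3 bits)
Total length = 4 + 7 + 3 = 14 bits.

Unary([3, 6, 2]) = 11101111110110 (14 bits)


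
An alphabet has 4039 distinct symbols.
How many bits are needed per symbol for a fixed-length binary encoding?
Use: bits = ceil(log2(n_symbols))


log2(4039) = 11.9798
Bracket: 2^11 = 2048 < 4039 <= 2^12 = 4096
So ceil(log2(4039)) = 12

bits = ceil(log2(4039)) = ceil(11.9798) = 12 bits


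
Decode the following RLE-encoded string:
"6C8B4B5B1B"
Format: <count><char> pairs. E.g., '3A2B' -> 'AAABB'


Expanding each <count><char> pair:
  6C -> 'CCCCCC'
  8B -> 'BBBBBBBB'
  4B -> 'BBBB'
  5B -> 'BBBBB'
  1B -> 'B'

Decoded = CCCCCCBBBBBBBBBBBBBBBBBB


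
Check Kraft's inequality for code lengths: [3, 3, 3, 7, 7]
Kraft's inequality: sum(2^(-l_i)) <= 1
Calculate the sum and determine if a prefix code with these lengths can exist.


Sum = 2^(-3) + 2^(-3) + 2^(-3) + 2^(-7) + 2^(-7)
    = 0.125 + 0.125 + 0.125 + 0.0078125 + 0.0078125
    = 50/128 = 0.390625
Since 0.390625 <= 1, Kraft's inequality IS satisfied.
A prefix code with these lengths CAN exist.

Kraft sum = 0.390625. Satisfied.


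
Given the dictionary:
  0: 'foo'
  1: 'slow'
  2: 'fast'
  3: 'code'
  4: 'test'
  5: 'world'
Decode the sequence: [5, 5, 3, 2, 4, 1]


Look up each index in the dictionary:
  5 -> 'world'
  5 -> 'world'
  3 -> 'code'
  2 -> 'fast'
  4 -> 'test'
  1 -> 'slow'

Decoded: "world world code fast test slow"


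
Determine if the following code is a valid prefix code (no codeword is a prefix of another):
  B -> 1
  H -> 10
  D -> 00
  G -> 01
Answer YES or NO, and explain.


Checking each pair (does one codeword prefix another?):
  B='1' vs H='10': prefix -- VIOLATION

NO -- this is NOT a valid prefix code. B (1) is a prefix of H (10).


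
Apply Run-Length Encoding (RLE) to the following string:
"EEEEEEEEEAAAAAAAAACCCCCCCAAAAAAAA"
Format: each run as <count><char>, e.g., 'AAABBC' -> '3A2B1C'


Scanning runs left to right:
  i=0: run of 'E' x 9 -> '9E'
  i=9: run of 'A' x 9 -> '9A'
  i=18: run of 'C' x 7 -> '7C'
  i=25: run of 'A' x 8 -> '8A'

RLE = 9E9A7C8A


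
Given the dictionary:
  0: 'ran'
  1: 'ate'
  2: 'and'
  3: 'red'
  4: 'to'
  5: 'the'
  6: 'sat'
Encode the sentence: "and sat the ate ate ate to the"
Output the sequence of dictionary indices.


Look up each word in the dictionary:
  'and' -> 2
  'sat' -> 6
  'the' -> 5
  'ate' -> 1
  'ate' -> 1
  'ate' -> 1
  'to' -> 4
  'the' -> 5

Encoded: [2, 6, 5, 1, 1, 1, 4, 5]


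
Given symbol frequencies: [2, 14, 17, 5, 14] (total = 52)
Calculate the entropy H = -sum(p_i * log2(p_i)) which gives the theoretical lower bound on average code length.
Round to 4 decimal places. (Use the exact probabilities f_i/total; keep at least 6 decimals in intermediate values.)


Per-symbol terms -p_i * log2(p_i) with p_i = f_i/52:
  p = 2/52 = 0.038462: log2(p) = -4.700440, -p*log2(p) = 0.180786
  p = 14/52 = 0.269231: log2(p) = -1.893085, -p*log2(p) = 0.509677
  p = 17/52 = 0.326923: log2(p) = -1.612977, -p*log2(p) = 0.527319
  p = 5/52 = 0.096154: log2(p) = -3.378512, -p*log2(p) = 0.324857
  p = 14/52 = 0.269231: log2(p) = -1.893085, -p*log2(p) = 0.509677
H = 0.180786 + 0.509677 + 0.527319 + 0.324857 + 0.509677 = 2.052316

H = 2.0523 bits/symbol


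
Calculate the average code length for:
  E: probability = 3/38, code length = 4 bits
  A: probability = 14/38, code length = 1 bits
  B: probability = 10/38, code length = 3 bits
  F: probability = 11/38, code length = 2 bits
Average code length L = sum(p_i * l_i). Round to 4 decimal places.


Weighted contributions p_i * l_i:
  E: (3/38) * 4 = 12/38
  A: (14/38) * 1 = 14/38
  B: (10/38) * 3 = 30/38
  F: (11/38) * 2 = 22/38
Sum = (12 + 14 + 30 + 22)/38 = 78/38

L = 78/38 = 2.0526 bits/symbol


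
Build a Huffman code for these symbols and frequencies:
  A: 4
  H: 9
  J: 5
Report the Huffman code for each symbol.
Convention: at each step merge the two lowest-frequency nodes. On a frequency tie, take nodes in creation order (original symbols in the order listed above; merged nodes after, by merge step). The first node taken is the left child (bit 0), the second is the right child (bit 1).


Huffman tree construction:
Step 1: Merge A(4) + J(5) = 9
Step 2: Merge H(9) + (A+J)(9) = 18
Read each symbol's code off the tree from the root (left child = 0, right child = 1).

Codes:
  A: 10 (length 2)
  H: 0 (length 1)
  J: 11 (length 2)
Average code length: 27/18 = 1.5000 bits/symbol


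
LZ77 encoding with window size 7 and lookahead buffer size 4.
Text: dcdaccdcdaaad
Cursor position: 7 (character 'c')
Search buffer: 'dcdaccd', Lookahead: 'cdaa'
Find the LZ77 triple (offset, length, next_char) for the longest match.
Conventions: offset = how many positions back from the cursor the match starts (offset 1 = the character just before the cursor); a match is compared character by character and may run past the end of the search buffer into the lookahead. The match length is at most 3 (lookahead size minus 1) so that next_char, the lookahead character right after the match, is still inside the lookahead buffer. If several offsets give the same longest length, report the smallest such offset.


Try each offset into the search buffer:
  offset=1 (pos 6, char 'd'): match length 0
  offset=2 (pos 5, char 'c'): match length 2
  offset=3 (pos 4, char 'c'): match length 1
  offset=4 (pos 3, char 'a'): match length 0
  offset=5 (pos 2, char 'd'): match length 0
  offset=6 (pos 1, char 'c'): match length 3
  offset=7 (pos 0, char 'd'): match length 0
Longest match has length 3 at offset 6.
next_char = character at position 7 + 3 = 10 -> 'a'

Best match: offset=6, length=3 (matching 'cda' starting at position 1)
LZ77 triple: (6, 3, 'a')


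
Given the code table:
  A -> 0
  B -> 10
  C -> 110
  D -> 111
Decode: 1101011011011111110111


Decoding:
110 -> C
10 -> B
110 -> C
110 -> C
111 -> D
111 -> D
10 -> B
111 -> D


Result: CBCCDDBD


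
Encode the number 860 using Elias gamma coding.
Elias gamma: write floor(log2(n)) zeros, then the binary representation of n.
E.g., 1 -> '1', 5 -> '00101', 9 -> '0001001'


num_bits = floor(log2(860)) + 1 = 10
leading_zeros = num_bits - 1 = 9
binary(860) = 1101011100

Elias gamma(860) = '000000000' + '1101011100' = 0000000001101011100 (19 bits)


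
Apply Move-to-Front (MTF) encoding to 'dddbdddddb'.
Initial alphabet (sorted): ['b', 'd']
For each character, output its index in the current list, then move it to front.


MTF encoding:
'd': index 1 in ['b', 'd'] -> ['d', 'b']
'd': index 0 in ['d', 'b'] -> ['d', 'b']
'd': index 0 in ['d', 'b'] -> ['d', 'b']
'b': index 1 in ['d', 'b'] -> ['b', 'd']
'd': index 1 in ['b', 'd'] -> ['d', 'b']
'd': index 0 in ['d', 'b'] -> ['d', 'b']
'd': index 0 in ['d', 'b'] -> ['d', 'b']
'd': index 0 in ['d', 'b'] -> ['d', 'b']
'd': index 0 in ['d', 'b'] -> ['d', 'b']
'b': index 1 in ['d', 'b'] -> ['b', 'd']


Output: [1, 0, 0, 1, 1, 0, 0, 0, 0, 1]


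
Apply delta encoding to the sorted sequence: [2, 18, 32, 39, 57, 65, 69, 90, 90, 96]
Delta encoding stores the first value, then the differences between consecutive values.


First value: 2
Deltas:
  18 - 2 = 16
  32 - 18 = 14
  39 - 32 = 7
  57 - 39 = 18
  65 - 57 = 8
  69 - 65 = 4
  90 - 69 = 21
  90 - 90 = 0
  96 - 90 = 6


Delta encoded: [2, 16, 14, 7, 18, 8, 4, 21, 0, 6]


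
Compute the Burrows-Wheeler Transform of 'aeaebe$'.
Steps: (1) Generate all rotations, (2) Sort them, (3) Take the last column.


Rotations (sorted):
  0: $aeaebe -> last char: e
  1: aeaebe$ -> last char: $
  2: aebe$ae -> last char: e
  3: be$aeae -> last char: e
  4: e$aeaeb -> last char: b
  5: eaebe$a -> last char: a
  6: ebe$aea -> last char: a


BWT = e$eebaa


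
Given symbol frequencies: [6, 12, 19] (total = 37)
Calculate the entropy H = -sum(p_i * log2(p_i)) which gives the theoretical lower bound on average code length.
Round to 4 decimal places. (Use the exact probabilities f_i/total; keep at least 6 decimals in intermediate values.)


Per-symbol terms -p_i * log2(p_i) with p_i = f_i/37:
  p = 6/37 = 0.162162: log2(p) = -2.624491, -p*log2(p) = 0.425593
  p = 12/37 = 0.324324: log2(p) = -1.624491, -p*log2(p) = 0.526862
  p = 19/37 = 0.513514: log2(p) = -0.961526, -p*log2(p) = 0.493757
H = 0.425593 + 0.526862 + 0.493757 = 1.446212

H = 1.4462 bits/symbol


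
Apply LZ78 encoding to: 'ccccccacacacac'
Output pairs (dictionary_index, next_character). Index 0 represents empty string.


LZ78 encoding steps:
Dictionary: {0: ''}
Step 1: w='' (idx 0), next='c' -> output (0, 'c'), add 'c' as idx 1
Step 2: w='c' (idx 1), next='c' -> output (1, 'c'), add 'cc' as idx 2
Step 3: w='cc' (idx 2), next='c' -> output (2, 'c'), add 'ccc' as idx 3
Step 4: w='' (idx 0), next='a' -> output (0, 'a'), add 'a' as idx 4
Step 5: w='c' (idx 1), next='a' -> output (1, 'a'), add 'ca' as idx 5
Step 6: w='ca' (idx 5), next='c' -> output (5, 'c'), add 'cac' as idx 6
Step 7: w='a' (idx 4), next='c' -> output (4, 'c'), add 'ac' as idx 7


Encoded: [(0, 'c'), (1, 'c'), (2, 'c'), (0, 'a'), (1, 'a'), (5, 'c'), (4, 'c')]


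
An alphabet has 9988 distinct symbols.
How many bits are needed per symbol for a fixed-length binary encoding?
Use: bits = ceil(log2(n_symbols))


log2(9988) = 13.286
Bracket: 2^13 = 8192 < 9988 <= 2^14 = 16384
So ceil(log2(9988)) = 14

bits = ceil(log2(9988)) = ceil(13.286) = 14 bits


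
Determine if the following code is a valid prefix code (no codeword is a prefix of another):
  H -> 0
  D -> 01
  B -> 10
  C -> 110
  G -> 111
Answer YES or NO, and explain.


Checking each pair (does one codeword prefix another?):
  H='0' vs D='01': prefix -- VIOLATION

NO -- this is NOT a valid prefix code. H (0) is a prefix of D (01).


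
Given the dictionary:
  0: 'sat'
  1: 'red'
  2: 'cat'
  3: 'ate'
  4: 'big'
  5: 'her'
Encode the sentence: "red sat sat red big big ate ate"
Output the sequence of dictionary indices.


Look up each word in the dictionary:
  'red' -> 1
  'sat' -> 0
  'sat' -> 0
  'red' -> 1
  'big' -> 4
  'big' -> 4
  'ate' -> 3
  'ate' -> 3

Encoded: [1, 0, 0, 1, 4, 4, 3, 3]


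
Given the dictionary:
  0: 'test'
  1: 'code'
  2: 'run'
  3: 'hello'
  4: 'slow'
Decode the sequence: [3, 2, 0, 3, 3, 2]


Look up each index in the dictionary:
  3 -> 'hello'
  2 -> 'run'
  0 -> 'test'
  3 -> 'hello'
  3 -> 'hello'
  2 -> 'run'

Decoded: "hello run test hello hello run"


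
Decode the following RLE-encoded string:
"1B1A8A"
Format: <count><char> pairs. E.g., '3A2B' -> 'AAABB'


Expanding each <count><char> pair:
  1B -> 'B'
  1A -> 'A'
  8A -> 'AAAAAAAA'

Decoded = BAAAAAAAAA


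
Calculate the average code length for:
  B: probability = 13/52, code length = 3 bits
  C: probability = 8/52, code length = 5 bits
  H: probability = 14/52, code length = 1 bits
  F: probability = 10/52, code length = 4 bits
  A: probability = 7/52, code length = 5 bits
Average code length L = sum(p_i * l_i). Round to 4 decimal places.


Weighted contributions p_i * l_i:
  B: (13/52) * 3 = 39/52
  C: (8/52) * 5 = 40/52
  H: (14/52) * 1 = 14/52
  F: (10/52) * 4 = 40/52
  A: (7/52) * 5 = 35/52
Sum = (39 + 40 + 14 + 40 + 35)/52 = 168/52

L = 168/52 = 3.2308 bits/symbol


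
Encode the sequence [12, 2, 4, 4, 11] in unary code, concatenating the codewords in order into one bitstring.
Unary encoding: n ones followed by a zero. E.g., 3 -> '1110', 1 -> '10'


Encode each number as n ones followed by a terminating 0:
  12 -> 1111111111110 (13 bits)
  2 -> 110 (3 bits)
  4 -> 11110 (5 bits)
  4 -> 11110 (5 bits)
  11 -> 111111111110 (12 bits)
Total length = 13 + 3 + 5 + 5 + 12 = 38 bits.

Unary([12, 2, 4, 4, 11]) = 11111111111101101111011110111111111110 (38 bits)


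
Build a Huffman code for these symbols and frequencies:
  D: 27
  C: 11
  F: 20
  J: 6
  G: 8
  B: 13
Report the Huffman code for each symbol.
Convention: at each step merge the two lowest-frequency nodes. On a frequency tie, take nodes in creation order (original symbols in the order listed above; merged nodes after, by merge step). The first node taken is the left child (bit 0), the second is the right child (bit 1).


Huffman tree construction:
Step 1: Merge J(6) + G(8) = 14
Step 2: Merge C(11) + B(13) = 24
Step 3: Merge (J+G)(14) + F(20) = 34
Step 4: Merge (C+B)(24) + D(27) = 51
Step 5: Merge ((J+G)+F)(34) + ((C+B)+D)(51) = 85
Read each symbol's code off the tree from the root (left child = 0, right child = 1).

Codes:
  D: 11 (length 2)
  C: 100 (length 3)
  F: 01 (length 2)
  J: 000 (length 3)
  G: 001 (length 3)
  B: 101 (length 3)
Average code length: 208/85 = 2.4471 bits/symbol


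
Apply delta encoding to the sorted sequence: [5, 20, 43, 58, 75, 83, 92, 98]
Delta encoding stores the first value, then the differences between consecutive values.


First value: 5
Deltas:
  20 - 5 = 15
  43 - 20 = 23
  58 - 43 = 15
  75 - 58 = 17
  83 - 75 = 8
  92 - 83 = 9
  98 - 92 = 6


Delta encoded: [5, 15, 23, 15, 17, 8, 9, 6]


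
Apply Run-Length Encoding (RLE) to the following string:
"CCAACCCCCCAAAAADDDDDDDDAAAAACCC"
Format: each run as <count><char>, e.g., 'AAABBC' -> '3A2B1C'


Scanning runs left to right:
  i=0: run of 'C' x 2 -> '2C'
  i=2: run of 'A' x 2 -> '2A'
  i=4: run of 'C' x 6 -> '6C'
  i=10: run of 'A' x 5 -> '5A'
  i=15: run of 'D' x 8 -> '8D'
  i=23: run of 'A' x 5 -> '5A'
  i=28: run of 'C' x 3 -> '3C'

RLE = 2C2A6C5A8D5A3C


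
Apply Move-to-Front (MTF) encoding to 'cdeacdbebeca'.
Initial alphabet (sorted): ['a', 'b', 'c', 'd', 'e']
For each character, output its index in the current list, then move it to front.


MTF encoding:
'c': index 2 in ['a', 'b', 'c', 'd', 'e'] -> ['c', 'a', 'b', 'd', 'e']
'd': index 3 in ['c', 'a', 'b', 'd', 'e'] -> ['d', 'c', 'a', 'b', 'e']
'e': index 4 in ['d', 'c', 'a', 'b', 'e'] -> ['e', 'd', 'c', 'a', 'b']
'a': index 3 in ['e', 'd', 'c', 'a', 'b'] -> ['a', 'e', 'd', 'c', 'b']
'c': index 3 in ['a', 'e', 'd', 'c', 'b'] -> ['c', 'a', 'e', 'd', 'b']
'd': index 3 in ['c', 'a', 'e', 'd', 'b'] -> ['d', 'c', 'a', 'e', 'b']
'b': index 4 in ['d', 'c', 'a', 'e', 'b'] -> ['b', 'd', 'c', 'a', 'e']
'e': index 4 in ['b', 'd', 'c', 'a', 'e'] -> ['e', 'b', 'd', 'c', 'a']
'b': index 1 in ['e', 'b', 'd', 'c', 'a'] -> ['b', 'e', 'd', 'c', 'a']
'e': index 1 in ['b', 'e', 'd', 'c', 'a'] -> ['e', 'b', 'd', 'c', 'a']
'c': index 3 in ['e', 'b', 'd', 'c', 'a'] -> ['c', 'e', 'b', 'd', 'a']
'a': index 4 in ['c', 'e', 'b', 'd', 'a'] -> ['a', 'c', 'e', 'b', 'd']


Output: [2, 3, 4, 3, 3, 3, 4, 4, 1, 1, 3, 4]


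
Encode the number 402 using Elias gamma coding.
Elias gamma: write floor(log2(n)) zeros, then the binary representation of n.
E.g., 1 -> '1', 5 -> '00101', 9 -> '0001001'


num_bits = floor(log2(402)) + 1 = 9
leading_zeros = num_bits - 1 = 8
binary(402) = 110010010

Elias gamma(402) = '00000000' + '110010010' = 00000000110010010 (17 bits)


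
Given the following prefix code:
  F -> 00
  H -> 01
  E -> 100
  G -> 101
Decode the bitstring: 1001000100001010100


Decoding step by step:
Bits 100 -> E
Bits 100 -> E
Bits 01 -> H
Bits 00 -> F
Bits 00 -> F
Bits 101 -> G
Bits 01 -> H
Bits 00 -> F


Decoded message: EEHFFGHF


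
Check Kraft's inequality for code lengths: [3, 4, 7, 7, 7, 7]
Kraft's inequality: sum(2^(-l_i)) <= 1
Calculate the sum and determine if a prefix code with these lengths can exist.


Sum = 2^(-3) + 2^(-4) + 2^(-7) + 2^(-7) + 2^(-7) + 2^(-7)
    = 0.125 + 0.0625 + 0.0078125 + 0.0078125 + 0.0078125 + 0.0078125
    = 28/128 = 0.21875
Since 0.21875 <= 1, Kraft's inequality IS satisfied.
A prefix code with these lengths CAN exist.

Kraft sum = 0.21875. Satisfied.


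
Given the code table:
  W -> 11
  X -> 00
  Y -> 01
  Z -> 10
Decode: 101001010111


Decoding:
10 -> Z
10 -> Z
01 -> Y
01 -> Y
01 -> Y
11 -> W


Result: ZZYYYW


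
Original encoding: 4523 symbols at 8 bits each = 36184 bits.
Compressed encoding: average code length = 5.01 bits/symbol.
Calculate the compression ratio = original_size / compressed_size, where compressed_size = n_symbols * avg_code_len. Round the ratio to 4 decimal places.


original_size = n_symbols * orig_bits = 4523 * 8 = 36184 bits
compressed_size = n_symbols * avg_code_len = 4523 * 5.01 = 22660.23 bits
ratio = original_size / compressed_size = 36184 / 22660.23 = 1.5968

Compression ratio = 1.5968


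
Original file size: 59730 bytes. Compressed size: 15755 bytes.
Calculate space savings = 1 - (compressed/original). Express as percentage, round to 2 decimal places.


ratio = compressed/original = 15755/59730 = 0.26377
savings = 1 - ratio = 1 - 0.26377 = 0.73623
as a percentage: 0.73623 * 100 = 73.62%

Space savings = 1 - 15755/59730 = 73.62%


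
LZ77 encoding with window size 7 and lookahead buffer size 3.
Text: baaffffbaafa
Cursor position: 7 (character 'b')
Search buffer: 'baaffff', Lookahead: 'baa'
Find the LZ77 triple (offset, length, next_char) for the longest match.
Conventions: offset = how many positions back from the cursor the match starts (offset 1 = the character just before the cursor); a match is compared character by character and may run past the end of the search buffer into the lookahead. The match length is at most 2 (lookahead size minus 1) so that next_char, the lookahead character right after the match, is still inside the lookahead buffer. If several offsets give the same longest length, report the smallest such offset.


Try each offset into the search buffer:
  offset=1 (pos 6, char 'f'): match length 0
  offset=2 (pos 5, char 'f'): match length 0
  offset=3 (pos 4, char 'f'): match length 0
  offset=4 (pos 3, char 'f'): match length 0
  offset=5 (pos 2, char 'a'): match length 0
  offset=6 (pos 1, char 'a'): match length 0
  offset=7 (pos 0, char 'b'): match length 2
Longest match has length 2 at offset 7.
next_char = character at position 7 + 2 = 9 -> 'a'

Best match: offset=7, length=2 (matching 'ba' starting at position 0)
LZ77 triple: (7, 2, 'a')


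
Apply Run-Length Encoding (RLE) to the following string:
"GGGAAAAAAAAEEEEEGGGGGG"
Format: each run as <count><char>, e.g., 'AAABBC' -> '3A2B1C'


Scanning runs left to right:
  i=0: run of 'G' x 3 -> '3G'
  i=3: run of 'A' x 8 -> '8A'
  i=11: run of 'E' x 5 -> '5E'
  i=16: run of 'G' x 6 -> '6G'

RLE = 3G8A5E6G


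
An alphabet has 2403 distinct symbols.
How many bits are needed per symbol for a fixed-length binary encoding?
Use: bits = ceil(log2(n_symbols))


log2(2403) = 11.2306
Bracket: 2^11 = 2048 < 2403 <= 2^12 = 4096
So ceil(log2(2403)) = 12

bits = ceil(log2(2403)) = ceil(11.2306) = 12 bits


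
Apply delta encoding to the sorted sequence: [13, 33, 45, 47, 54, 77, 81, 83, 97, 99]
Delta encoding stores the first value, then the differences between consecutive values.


First value: 13
Deltas:
  33 - 13 = 20
  45 - 33 = 12
  47 - 45 = 2
  54 - 47 = 7
  77 - 54 = 23
  81 - 77 = 4
  83 - 81 = 2
  97 - 83 = 14
  99 - 97 = 2


Delta encoded: [13, 20, 12, 2, 7, 23, 4, 2, 14, 2]


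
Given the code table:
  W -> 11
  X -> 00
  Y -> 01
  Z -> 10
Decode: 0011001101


Decoding:
00 -> X
11 -> W
00 -> X
11 -> W
01 -> Y


Result: XWXWY


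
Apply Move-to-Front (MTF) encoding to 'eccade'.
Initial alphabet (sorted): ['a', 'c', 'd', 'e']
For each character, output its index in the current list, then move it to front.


MTF encoding:
'e': index 3 in ['a', 'c', 'd', 'e'] -> ['e', 'a', 'c', 'd']
'c': index 2 in ['e', 'a', 'c', 'd'] -> ['c', 'e', 'a', 'd']
'c': index 0 in ['c', 'e', 'a', 'd'] -> ['c', 'e', 'a', 'd']
'a': index 2 in ['c', 'e', 'a', 'd'] -> ['a', 'c', 'e', 'd']
'd': index 3 in ['a', 'c', 'e', 'd'] -> ['d', 'a', 'c', 'e']
'e': index 3 in ['d', 'a', 'c', 'e'] -> ['e', 'd', 'a', 'c']


Output: [3, 2, 0, 2, 3, 3]


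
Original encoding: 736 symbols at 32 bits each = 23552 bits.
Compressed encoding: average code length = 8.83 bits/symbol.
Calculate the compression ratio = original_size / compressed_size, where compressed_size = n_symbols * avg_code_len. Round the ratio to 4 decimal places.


original_size = n_symbols * orig_bits = 736 * 32 = 23552 bits
compressed_size = n_symbols * avg_code_len = 736 * 8.83 = 6498.88 bits
ratio = original_size / compressed_size = 23552 / 6498.88 = 3.624

Compression ratio = 3.624


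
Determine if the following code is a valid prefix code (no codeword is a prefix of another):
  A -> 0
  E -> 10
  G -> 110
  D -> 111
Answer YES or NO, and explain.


Checking each pair (does one codeword prefix another?):
  A='0' vs E='10': no prefix
  A='0' vs G='110': no prefix
  A='0' vs D='111': no prefix
  E='10' vs A='0': no prefix
  E='10' vs G='110': no prefix
  E='10' vs D='111': no prefix
  G='110' vs A='0': no prefix
  G='110' vs E='10': no prefix
  G='110' vs D='111': no prefix
  D='111' vs A='0': no prefix
  D='111' vs E='10': no prefix
  D='111' vs G='110': no prefix
No violation found over all pairs.

YES -- this is a valid prefix code. No codeword is a prefix of any other codeword.


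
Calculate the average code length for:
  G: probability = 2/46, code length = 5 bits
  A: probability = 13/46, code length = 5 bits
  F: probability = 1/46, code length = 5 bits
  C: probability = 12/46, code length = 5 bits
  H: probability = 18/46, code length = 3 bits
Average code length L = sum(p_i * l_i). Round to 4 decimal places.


Weighted contributions p_i * l_i:
  G: (2/46) * 5 = 10/46
  A: (13/46) * 5 = 65/46
  F: (1/46) * 5 = 5/46
  C: (12/46) * 5 = 60/46
  H: (18/46) * 3 = 54/46
Sum = (10 + 65 + 5 + 60 + 54)/46 = 194/46

L = 194/46 = 4.2174 bits/symbol


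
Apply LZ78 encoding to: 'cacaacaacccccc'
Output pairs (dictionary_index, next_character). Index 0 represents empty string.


LZ78 encoding steps:
Dictionary: {0: ''}
Step 1: w='' (idx 0), next='c' -> output (0, 'c'), add 'c' as idx 1
Step 2: w='' (idx 0), next='a' -> output (0, 'a'), add 'a' as idx 2
Step 3: w='c' (idx 1), next='a' -> output (1, 'a'), add 'ca' as idx 3
Step 4: w='a' (idx 2), next='c' -> output (2, 'c'), add 'ac' as idx 4
Step 5: w='a' (idx 2), next='a' -> output (2, 'a'), add 'aa' as idx 5
Step 6: w='c' (idx 1), next='c' -> output (1, 'c'), add 'cc' as idx 6
Step 7: w='cc' (idx 6), next='c' -> output (6, 'c'), add 'ccc' as idx 7
Step 8: w='c' (idx 1), end of input -> output (1, '')


Encoded: [(0, 'c'), (0, 'a'), (1, 'a'), (2, 'c'), (2, 'a'), (1, 'c'), (6, 'c'), (1, '')]


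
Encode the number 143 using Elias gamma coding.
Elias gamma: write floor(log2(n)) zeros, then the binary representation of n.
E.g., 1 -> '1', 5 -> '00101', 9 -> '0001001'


num_bits = floor(log2(143)) + 1 = 8
leading_zeros = num_bits - 1 = 7
binary(143) = 10001111

Elias gamma(143) = '0000000' + '10001111' = 000000010001111 (15 bits)


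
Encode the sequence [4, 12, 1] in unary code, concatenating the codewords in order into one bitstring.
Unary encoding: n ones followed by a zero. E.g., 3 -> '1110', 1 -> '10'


Encode each number as n ones followed by a terminating 0:
  4 -> 11110 (5 bits)
  12 -> 1111111111110 (13 bits)
  1 -> 10 (2 bits)
Total length = 5 + 13 + 2 = 20 bits.

Unary([4, 12, 1]) = 11110111111111111010 (20 bits)


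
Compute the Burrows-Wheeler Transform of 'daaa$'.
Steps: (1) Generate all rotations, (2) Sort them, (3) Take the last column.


Rotations (sorted):
  0: $daaa -> last char: a
  1: a$daa -> last char: a
  2: aa$da -> last char: a
  3: aaa$d -> last char: d
  4: daaa$ -> last char: $


BWT = aaad$


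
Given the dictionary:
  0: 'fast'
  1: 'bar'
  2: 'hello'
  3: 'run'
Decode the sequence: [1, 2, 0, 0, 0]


Look up each index in the dictionary:
  1 -> 'bar'
  2 -> 'hello'
  0 -> 'fast'
  0 -> 'fast'
  0 -> 'fast'

Decoded: "bar hello fast fast fast"


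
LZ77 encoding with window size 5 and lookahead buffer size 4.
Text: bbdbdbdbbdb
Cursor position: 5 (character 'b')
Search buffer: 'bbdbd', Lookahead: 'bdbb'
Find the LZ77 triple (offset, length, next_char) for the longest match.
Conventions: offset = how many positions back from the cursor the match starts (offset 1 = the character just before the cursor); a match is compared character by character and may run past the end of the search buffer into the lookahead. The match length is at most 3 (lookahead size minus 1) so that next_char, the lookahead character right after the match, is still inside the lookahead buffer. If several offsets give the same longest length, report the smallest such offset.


Try each offset into the search buffer:
  offset=1 (pos 4, char 'd'): match length 0
  offset=2 (pos 3, char 'b'): match length 3
  offset=3 (pos 2, char 'd'): match length 0
  offset=4 (pos 1, char 'b'): match length 3
  offset=5 (pos 0, char 'b'): match length 1
Longest match has length 3, found at offsets 2, 4; take the smallest, offset 2.
next_char = character at position 5 + 3 = 8 -> 'b'

Best match: offset=2, length=3 (matching 'bdb' starting at position 3)
LZ77 triple: (2, 3, 'b')


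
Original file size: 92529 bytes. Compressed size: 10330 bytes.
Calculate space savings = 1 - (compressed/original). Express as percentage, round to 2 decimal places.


ratio = compressed/original = 10330/92529 = 0.111641
savings = 1 - ratio = 1 - 0.111641 = 0.888359
as a percentage: 0.888359 * 100 = 88.84%

Space savings = 1 - 10330/92529 = 88.84%


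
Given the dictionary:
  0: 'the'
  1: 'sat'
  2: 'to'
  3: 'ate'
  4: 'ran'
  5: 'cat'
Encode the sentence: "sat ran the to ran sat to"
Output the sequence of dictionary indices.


Look up each word in the dictionary:
  'sat' -> 1
  'ran' -> 4
  'the' -> 0
  'to' -> 2
  'ran' -> 4
  'sat' -> 1
  'to' -> 2

Encoded: [1, 4, 0, 2, 4, 1, 2]


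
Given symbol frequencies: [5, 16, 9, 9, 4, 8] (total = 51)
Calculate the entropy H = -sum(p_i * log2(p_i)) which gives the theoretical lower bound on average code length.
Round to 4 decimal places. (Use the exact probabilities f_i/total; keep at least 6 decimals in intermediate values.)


Per-symbol terms -p_i * log2(p_i) with p_i = f_i/51:
  p = 5/51 = 0.098039: log2(p) = -3.350497, -p*log2(p) = 0.328480
  p = 16/51 = 0.313725: log2(p) = -1.672425, -p*log2(p) = 0.524682
  p = 9/51 = 0.176471: log2(p) = -2.502500, -p*log2(p) = 0.441618
  p = 9/51 = 0.176471: log2(p) = -2.502500, -p*log2(p) = 0.441618
  p = 4/51 = 0.078431: log2(p) = -3.672425, -p*log2(p) = 0.288033
  p = 8/51 = 0.156863: log2(p) = -2.672425, -p*log2(p) = 0.419204
H = 0.328480 + 0.524682 + 0.441618 + 0.441618 + 0.288033 + 0.419204 = 2.443635

H = 2.4436 bits/symbol


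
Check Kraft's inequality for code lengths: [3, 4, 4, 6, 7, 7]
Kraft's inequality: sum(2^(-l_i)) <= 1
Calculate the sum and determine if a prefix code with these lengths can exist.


Sum = 2^(-3) + 2^(-4) + 2^(-4) + 2^(-6) + 2^(-7) + 2^(-7)
    = 0.125 + 0.0625 + 0.0625 + 0.015625 + 0.0078125 + 0.0078125
    = 36/128 = 0.28125
Since 0.28125 <= 1, Kraft's inequality IS satisfied.
A prefix code with these lengths CAN exist.

Kraft sum = 0.28125. Satisfied.


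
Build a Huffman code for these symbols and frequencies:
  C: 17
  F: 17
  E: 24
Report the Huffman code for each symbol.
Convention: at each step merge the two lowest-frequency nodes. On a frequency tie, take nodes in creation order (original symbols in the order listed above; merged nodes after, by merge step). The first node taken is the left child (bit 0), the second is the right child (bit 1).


Huffman tree construction:
Step 1: Merge C(17) + F(17) = 34
Step 2: Merge E(24) + (C+F)(34) = 58
Read each symbol's code off the tree from the root (left child = 0, right child = 1).

Codes:
  C: 10 (length 2)
  F: 11 (length 2)
  E: 0 (length 1)
Average code length: 92/58 = 1.5862 bits/symbol


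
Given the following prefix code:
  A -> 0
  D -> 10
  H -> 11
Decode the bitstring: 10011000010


Decoding step by step:
Bits 10 -> D
Bits 0 -> A
Bits 11 -> H
Bits 0 -> A
Bits 0 -> A
Bits 0 -> A
Bits 0 -> A
Bits 10 -> D


Decoded message: DAHAAAAD


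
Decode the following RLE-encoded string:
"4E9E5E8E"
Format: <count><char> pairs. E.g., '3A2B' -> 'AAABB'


Expanding each <count><char> pair:
  4E -> 'EEEE'
  9E -> 'EEEEEEEEE'
  5E -> 'EEEEE'
  8E -> 'EEEEEEEE'

Decoded = EEEEEEEEEEEEEEEEEEEEEEEEEE


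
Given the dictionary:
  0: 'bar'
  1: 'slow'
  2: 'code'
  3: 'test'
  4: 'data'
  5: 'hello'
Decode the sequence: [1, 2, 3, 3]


Look up each index in the dictionary:
  1 -> 'slow'
  2 -> 'code'
  3 -> 'test'
  3 -> 'test'

Decoded: "slow code test test"


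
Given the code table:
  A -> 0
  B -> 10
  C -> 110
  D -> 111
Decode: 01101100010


Decoding:
0 -> A
110 -> C
110 -> C
0 -> A
0 -> A
10 -> B


Result: ACCAAB


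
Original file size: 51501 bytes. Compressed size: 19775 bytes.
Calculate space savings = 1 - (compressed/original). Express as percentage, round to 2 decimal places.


ratio = compressed/original = 19775/51501 = 0.383973
savings = 1 - ratio = 1 - 0.383973 = 0.616027
as a percentage: 0.616027 * 100 = 61.6%

Space savings = 1 - 19775/51501 = 61.6%
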